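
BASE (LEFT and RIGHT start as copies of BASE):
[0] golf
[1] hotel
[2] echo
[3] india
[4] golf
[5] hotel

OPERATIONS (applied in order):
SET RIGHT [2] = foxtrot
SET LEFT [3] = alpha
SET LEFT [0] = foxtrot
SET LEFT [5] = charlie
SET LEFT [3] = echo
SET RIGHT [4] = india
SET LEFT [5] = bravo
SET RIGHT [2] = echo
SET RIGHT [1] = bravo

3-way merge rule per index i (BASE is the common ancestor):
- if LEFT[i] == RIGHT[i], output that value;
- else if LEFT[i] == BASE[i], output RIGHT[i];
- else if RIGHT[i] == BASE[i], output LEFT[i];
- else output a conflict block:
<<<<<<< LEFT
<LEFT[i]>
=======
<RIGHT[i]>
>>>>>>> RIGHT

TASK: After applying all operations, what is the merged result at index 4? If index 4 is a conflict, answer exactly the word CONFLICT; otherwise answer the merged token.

Final LEFT:  [foxtrot, hotel, echo, echo, golf, bravo]
Final RIGHT: [golf, bravo, echo, india, india, hotel]
i=0: L=foxtrot, R=golf=BASE -> take LEFT -> foxtrot
i=1: L=hotel=BASE, R=bravo -> take RIGHT -> bravo
i=2: L=echo R=echo -> agree -> echo
i=3: L=echo, R=india=BASE -> take LEFT -> echo
i=4: L=golf=BASE, R=india -> take RIGHT -> india
i=5: L=bravo, R=hotel=BASE -> take LEFT -> bravo
Index 4 -> india

Answer: india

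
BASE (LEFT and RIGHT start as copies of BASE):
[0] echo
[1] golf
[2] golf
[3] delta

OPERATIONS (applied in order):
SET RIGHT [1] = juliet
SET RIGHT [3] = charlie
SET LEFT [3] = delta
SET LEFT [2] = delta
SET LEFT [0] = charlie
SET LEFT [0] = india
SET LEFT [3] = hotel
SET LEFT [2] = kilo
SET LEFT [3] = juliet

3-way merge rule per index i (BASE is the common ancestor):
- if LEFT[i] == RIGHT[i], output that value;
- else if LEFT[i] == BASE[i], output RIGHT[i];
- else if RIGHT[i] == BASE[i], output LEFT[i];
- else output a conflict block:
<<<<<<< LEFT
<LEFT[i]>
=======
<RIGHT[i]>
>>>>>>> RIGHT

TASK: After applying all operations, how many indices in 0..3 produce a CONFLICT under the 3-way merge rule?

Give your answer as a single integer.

Answer: 1

Derivation:
Final LEFT:  [india, golf, kilo, juliet]
Final RIGHT: [echo, juliet, golf, charlie]
i=0: L=india, R=echo=BASE -> take LEFT -> india
i=1: L=golf=BASE, R=juliet -> take RIGHT -> juliet
i=2: L=kilo, R=golf=BASE -> take LEFT -> kilo
i=3: BASE=delta L=juliet R=charlie all differ -> CONFLICT
Conflict count: 1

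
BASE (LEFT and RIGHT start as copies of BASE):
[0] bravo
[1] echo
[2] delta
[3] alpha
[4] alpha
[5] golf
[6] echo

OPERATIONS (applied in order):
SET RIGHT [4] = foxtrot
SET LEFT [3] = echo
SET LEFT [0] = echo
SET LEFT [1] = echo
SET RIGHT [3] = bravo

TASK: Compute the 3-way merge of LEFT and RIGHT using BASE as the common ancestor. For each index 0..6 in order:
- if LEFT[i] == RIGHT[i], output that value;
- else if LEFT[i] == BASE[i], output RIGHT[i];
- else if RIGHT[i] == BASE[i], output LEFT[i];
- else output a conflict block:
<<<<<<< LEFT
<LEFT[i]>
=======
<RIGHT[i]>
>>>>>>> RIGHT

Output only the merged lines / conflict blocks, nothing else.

Answer: echo
echo
delta
<<<<<<< LEFT
echo
=======
bravo
>>>>>>> RIGHT
foxtrot
golf
echo

Derivation:
Final LEFT:  [echo, echo, delta, echo, alpha, golf, echo]
Final RIGHT: [bravo, echo, delta, bravo, foxtrot, golf, echo]
i=0: L=echo, R=bravo=BASE -> take LEFT -> echo
i=1: L=echo R=echo -> agree -> echo
i=2: L=delta R=delta -> agree -> delta
i=3: BASE=alpha L=echo R=bravo all differ -> CONFLICT
i=4: L=alpha=BASE, R=foxtrot -> take RIGHT -> foxtrot
i=5: L=golf R=golf -> agree -> golf
i=6: L=echo R=echo -> agree -> echo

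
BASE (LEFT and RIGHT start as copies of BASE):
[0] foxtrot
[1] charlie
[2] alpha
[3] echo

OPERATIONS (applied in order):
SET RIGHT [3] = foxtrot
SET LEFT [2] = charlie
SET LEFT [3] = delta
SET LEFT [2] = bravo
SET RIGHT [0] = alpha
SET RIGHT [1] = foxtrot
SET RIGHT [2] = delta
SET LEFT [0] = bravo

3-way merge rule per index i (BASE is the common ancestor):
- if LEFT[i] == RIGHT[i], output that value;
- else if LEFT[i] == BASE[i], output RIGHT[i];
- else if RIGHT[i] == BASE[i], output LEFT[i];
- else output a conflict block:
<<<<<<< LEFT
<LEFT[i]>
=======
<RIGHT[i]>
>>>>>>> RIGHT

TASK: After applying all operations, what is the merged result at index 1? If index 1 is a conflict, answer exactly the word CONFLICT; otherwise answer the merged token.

Final LEFT:  [bravo, charlie, bravo, delta]
Final RIGHT: [alpha, foxtrot, delta, foxtrot]
i=0: BASE=foxtrot L=bravo R=alpha all differ -> CONFLICT
i=1: L=charlie=BASE, R=foxtrot -> take RIGHT -> foxtrot
i=2: BASE=alpha L=bravo R=delta all differ -> CONFLICT
i=3: BASE=echo L=delta R=foxtrot all differ -> CONFLICT
Index 1 -> foxtrot

Answer: foxtrot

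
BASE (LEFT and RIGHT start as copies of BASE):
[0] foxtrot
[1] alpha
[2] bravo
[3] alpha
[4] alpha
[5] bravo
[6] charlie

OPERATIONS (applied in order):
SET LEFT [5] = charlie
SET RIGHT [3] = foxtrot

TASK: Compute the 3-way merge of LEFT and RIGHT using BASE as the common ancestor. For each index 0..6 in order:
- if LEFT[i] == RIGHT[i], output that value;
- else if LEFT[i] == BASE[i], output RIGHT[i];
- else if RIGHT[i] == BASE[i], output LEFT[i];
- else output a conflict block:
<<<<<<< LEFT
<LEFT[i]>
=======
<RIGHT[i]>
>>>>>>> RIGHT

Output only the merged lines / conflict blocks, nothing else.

Final LEFT:  [foxtrot, alpha, bravo, alpha, alpha, charlie, charlie]
Final RIGHT: [foxtrot, alpha, bravo, foxtrot, alpha, bravo, charlie]
i=0: L=foxtrot R=foxtrot -> agree -> foxtrot
i=1: L=alpha R=alpha -> agree -> alpha
i=2: L=bravo R=bravo -> agree -> bravo
i=3: L=alpha=BASE, R=foxtrot -> take RIGHT -> foxtrot
i=4: L=alpha R=alpha -> agree -> alpha
i=5: L=charlie, R=bravo=BASE -> take LEFT -> charlie
i=6: L=charlie R=charlie -> agree -> charlie

Answer: foxtrot
alpha
bravo
foxtrot
alpha
charlie
charlie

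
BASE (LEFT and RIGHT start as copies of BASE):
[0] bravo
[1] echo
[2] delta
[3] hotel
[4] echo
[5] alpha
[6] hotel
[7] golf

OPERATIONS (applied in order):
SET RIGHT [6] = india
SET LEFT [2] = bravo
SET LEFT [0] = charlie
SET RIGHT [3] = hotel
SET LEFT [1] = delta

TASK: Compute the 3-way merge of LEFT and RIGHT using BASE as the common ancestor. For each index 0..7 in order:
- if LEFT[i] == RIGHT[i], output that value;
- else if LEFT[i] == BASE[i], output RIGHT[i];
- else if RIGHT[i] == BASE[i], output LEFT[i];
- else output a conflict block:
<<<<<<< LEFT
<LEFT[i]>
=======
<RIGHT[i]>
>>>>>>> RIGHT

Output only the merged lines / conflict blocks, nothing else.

Answer: charlie
delta
bravo
hotel
echo
alpha
india
golf

Derivation:
Final LEFT:  [charlie, delta, bravo, hotel, echo, alpha, hotel, golf]
Final RIGHT: [bravo, echo, delta, hotel, echo, alpha, india, golf]
i=0: L=charlie, R=bravo=BASE -> take LEFT -> charlie
i=1: L=delta, R=echo=BASE -> take LEFT -> delta
i=2: L=bravo, R=delta=BASE -> take LEFT -> bravo
i=3: L=hotel R=hotel -> agree -> hotel
i=4: L=echo R=echo -> agree -> echo
i=5: L=alpha R=alpha -> agree -> alpha
i=6: L=hotel=BASE, R=india -> take RIGHT -> india
i=7: L=golf R=golf -> agree -> golf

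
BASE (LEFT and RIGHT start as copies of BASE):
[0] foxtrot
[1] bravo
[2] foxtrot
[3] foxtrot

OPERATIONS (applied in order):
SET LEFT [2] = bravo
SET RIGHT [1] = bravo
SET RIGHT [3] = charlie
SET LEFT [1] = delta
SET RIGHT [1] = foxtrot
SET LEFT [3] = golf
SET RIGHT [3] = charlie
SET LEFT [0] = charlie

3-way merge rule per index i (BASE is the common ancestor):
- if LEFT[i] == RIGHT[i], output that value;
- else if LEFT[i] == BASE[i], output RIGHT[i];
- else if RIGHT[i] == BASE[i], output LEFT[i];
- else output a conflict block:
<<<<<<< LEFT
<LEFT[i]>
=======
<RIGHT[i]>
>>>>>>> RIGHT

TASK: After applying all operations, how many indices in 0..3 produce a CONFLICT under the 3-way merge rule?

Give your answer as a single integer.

Final LEFT:  [charlie, delta, bravo, golf]
Final RIGHT: [foxtrot, foxtrot, foxtrot, charlie]
i=0: L=charlie, R=foxtrot=BASE -> take LEFT -> charlie
i=1: BASE=bravo L=delta R=foxtrot all differ -> CONFLICT
i=2: L=bravo, R=foxtrot=BASE -> take LEFT -> bravo
i=3: BASE=foxtrot L=golf R=charlie all differ -> CONFLICT
Conflict count: 2

Answer: 2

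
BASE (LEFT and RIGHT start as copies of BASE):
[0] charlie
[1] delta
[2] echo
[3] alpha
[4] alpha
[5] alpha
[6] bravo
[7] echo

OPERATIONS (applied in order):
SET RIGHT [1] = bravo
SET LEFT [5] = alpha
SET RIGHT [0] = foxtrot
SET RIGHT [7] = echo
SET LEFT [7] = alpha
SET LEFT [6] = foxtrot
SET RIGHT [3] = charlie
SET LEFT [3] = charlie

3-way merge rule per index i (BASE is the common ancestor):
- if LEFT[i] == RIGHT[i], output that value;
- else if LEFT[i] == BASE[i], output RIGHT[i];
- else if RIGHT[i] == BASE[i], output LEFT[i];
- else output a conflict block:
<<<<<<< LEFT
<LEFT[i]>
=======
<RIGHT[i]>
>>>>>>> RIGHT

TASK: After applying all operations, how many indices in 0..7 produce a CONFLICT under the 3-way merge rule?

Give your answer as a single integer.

Final LEFT:  [charlie, delta, echo, charlie, alpha, alpha, foxtrot, alpha]
Final RIGHT: [foxtrot, bravo, echo, charlie, alpha, alpha, bravo, echo]
i=0: L=charlie=BASE, R=foxtrot -> take RIGHT -> foxtrot
i=1: L=delta=BASE, R=bravo -> take RIGHT -> bravo
i=2: L=echo R=echo -> agree -> echo
i=3: L=charlie R=charlie -> agree -> charlie
i=4: L=alpha R=alpha -> agree -> alpha
i=5: L=alpha R=alpha -> agree -> alpha
i=6: L=foxtrot, R=bravo=BASE -> take LEFT -> foxtrot
i=7: L=alpha, R=echo=BASE -> take LEFT -> alpha
Conflict count: 0

Answer: 0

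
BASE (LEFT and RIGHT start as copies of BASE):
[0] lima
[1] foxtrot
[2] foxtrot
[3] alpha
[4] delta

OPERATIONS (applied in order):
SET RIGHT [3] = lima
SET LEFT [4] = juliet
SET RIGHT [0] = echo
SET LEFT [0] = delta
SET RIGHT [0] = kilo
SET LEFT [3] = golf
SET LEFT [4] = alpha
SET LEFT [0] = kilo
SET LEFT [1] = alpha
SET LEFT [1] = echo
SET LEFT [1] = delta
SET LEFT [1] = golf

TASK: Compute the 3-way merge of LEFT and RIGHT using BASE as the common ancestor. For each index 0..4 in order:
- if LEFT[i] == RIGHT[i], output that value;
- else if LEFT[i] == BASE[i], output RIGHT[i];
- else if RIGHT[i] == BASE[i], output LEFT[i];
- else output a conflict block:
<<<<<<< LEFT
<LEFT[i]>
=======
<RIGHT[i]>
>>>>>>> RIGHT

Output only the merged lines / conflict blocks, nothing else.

Answer: kilo
golf
foxtrot
<<<<<<< LEFT
golf
=======
lima
>>>>>>> RIGHT
alpha

Derivation:
Final LEFT:  [kilo, golf, foxtrot, golf, alpha]
Final RIGHT: [kilo, foxtrot, foxtrot, lima, delta]
i=0: L=kilo R=kilo -> agree -> kilo
i=1: L=golf, R=foxtrot=BASE -> take LEFT -> golf
i=2: L=foxtrot R=foxtrot -> agree -> foxtrot
i=3: BASE=alpha L=golf R=lima all differ -> CONFLICT
i=4: L=alpha, R=delta=BASE -> take LEFT -> alpha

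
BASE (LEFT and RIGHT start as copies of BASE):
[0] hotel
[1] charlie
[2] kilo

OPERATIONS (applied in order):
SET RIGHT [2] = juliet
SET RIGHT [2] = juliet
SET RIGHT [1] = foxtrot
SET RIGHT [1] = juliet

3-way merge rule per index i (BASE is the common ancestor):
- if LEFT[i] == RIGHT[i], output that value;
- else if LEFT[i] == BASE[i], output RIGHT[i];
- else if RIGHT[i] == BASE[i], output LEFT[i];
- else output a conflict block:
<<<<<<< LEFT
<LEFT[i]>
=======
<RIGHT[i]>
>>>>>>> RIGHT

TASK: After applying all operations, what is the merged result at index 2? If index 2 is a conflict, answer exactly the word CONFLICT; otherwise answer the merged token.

Answer: juliet

Derivation:
Final LEFT:  [hotel, charlie, kilo]
Final RIGHT: [hotel, juliet, juliet]
i=0: L=hotel R=hotel -> agree -> hotel
i=1: L=charlie=BASE, R=juliet -> take RIGHT -> juliet
i=2: L=kilo=BASE, R=juliet -> take RIGHT -> juliet
Index 2 -> juliet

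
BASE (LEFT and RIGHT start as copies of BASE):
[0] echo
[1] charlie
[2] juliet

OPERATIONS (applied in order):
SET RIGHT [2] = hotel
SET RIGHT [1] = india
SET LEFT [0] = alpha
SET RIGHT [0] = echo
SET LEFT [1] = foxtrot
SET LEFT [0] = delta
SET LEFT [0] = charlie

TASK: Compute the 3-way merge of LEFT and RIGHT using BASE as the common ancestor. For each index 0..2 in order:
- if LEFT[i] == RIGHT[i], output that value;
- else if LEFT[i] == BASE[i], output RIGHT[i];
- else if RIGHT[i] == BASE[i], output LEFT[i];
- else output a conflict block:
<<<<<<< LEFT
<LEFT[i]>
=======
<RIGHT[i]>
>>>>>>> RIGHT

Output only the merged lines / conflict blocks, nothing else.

Final LEFT:  [charlie, foxtrot, juliet]
Final RIGHT: [echo, india, hotel]
i=0: L=charlie, R=echo=BASE -> take LEFT -> charlie
i=1: BASE=charlie L=foxtrot R=india all differ -> CONFLICT
i=2: L=juliet=BASE, R=hotel -> take RIGHT -> hotel

Answer: charlie
<<<<<<< LEFT
foxtrot
=======
india
>>>>>>> RIGHT
hotel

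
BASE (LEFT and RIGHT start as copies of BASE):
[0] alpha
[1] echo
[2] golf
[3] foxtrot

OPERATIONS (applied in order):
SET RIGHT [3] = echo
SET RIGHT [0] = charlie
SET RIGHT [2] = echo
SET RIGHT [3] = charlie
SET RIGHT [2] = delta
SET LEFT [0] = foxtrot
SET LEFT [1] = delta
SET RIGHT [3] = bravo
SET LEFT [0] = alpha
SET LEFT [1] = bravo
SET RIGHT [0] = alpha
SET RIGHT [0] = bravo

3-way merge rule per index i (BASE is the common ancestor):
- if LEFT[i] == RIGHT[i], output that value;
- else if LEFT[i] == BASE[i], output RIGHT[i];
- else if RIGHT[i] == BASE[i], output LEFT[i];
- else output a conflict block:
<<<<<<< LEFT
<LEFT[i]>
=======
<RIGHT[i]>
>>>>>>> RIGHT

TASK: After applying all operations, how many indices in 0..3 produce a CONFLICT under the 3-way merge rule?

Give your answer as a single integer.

Answer: 0

Derivation:
Final LEFT:  [alpha, bravo, golf, foxtrot]
Final RIGHT: [bravo, echo, delta, bravo]
i=0: L=alpha=BASE, R=bravo -> take RIGHT -> bravo
i=1: L=bravo, R=echo=BASE -> take LEFT -> bravo
i=2: L=golf=BASE, R=delta -> take RIGHT -> delta
i=3: L=foxtrot=BASE, R=bravo -> take RIGHT -> bravo
Conflict count: 0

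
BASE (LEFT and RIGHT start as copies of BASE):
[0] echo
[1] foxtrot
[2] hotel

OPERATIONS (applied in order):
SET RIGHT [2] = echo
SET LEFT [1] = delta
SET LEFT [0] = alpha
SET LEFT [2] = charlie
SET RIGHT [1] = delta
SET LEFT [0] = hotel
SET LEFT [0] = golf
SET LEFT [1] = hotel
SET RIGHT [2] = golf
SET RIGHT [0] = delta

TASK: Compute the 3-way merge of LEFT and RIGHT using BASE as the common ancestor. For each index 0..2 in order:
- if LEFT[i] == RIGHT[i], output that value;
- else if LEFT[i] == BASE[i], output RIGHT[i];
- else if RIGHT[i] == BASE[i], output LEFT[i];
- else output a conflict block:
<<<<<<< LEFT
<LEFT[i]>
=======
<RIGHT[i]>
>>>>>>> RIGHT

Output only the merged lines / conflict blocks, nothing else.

Final LEFT:  [golf, hotel, charlie]
Final RIGHT: [delta, delta, golf]
i=0: BASE=echo L=golf R=delta all differ -> CONFLICT
i=1: BASE=foxtrot L=hotel R=delta all differ -> CONFLICT
i=2: BASE=hotel L=charlie R=golf all differ -> CONFLICT

Answer: <<<<<<< LEFT
golf
=======
delta
>>>>>>> RIGHT
<<<<<<< LEFT
hotel
=======
delta
>>>>>>> RIGHT
<<<<<<< LEFT
charlie
=======
golf
>>>>>>> RIGHT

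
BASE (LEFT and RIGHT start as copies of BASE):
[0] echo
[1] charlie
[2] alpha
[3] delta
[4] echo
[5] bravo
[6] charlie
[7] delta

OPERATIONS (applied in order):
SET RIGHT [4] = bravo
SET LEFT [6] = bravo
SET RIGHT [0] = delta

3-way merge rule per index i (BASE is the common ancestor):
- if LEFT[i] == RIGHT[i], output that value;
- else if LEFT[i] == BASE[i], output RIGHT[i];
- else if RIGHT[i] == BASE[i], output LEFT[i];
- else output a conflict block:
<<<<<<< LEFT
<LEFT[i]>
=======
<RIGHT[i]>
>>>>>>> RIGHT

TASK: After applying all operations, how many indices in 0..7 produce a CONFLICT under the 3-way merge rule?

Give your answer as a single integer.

Final LEFT:  [echo, charlie, alpha, delta, echo, bravo, bravo, delta]
Final RIGHT: [delta, charlie, alpha, delta, bravo, bravo, charlie, delta]
i=0: L=echo=BASE, R=delta -> take RIGHT -> delta
i=1: L=charlie R=charlie -> agree -> charlie
i=2: L=alpha R=alpha -> agree -> alpha
i=3: L=delta R=delta -> agree -> delta
i=4: L=echo=BASE, R=bravo -> take RIGHT -> bravo
i=5: L=bravo R=bravo -> agree -> bravo
i=6: L=bravo, R=charlie=BASE -> take LEFT -> bravo
i=7: L=delta R=delta -> agree -> delta
Conflict count: 0

Answer: 0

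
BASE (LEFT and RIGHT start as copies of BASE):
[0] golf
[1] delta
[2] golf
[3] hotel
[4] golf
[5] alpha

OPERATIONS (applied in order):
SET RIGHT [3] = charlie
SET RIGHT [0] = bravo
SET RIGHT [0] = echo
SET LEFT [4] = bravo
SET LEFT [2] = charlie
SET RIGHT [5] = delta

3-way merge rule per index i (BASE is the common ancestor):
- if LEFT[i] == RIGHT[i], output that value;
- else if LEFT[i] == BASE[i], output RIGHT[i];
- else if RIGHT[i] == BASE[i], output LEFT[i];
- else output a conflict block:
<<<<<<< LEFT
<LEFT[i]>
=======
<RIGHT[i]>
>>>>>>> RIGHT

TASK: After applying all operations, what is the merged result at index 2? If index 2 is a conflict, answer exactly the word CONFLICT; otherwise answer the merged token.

Answer: charlie

Derivation:
Final LEFT:  [golf, delta, charlie, hotel, bravo, alpha]
Final RIGHT: [echo, delta, golf, charlie, golf, delta]
i=0: L=golf=BASE, R=echo -> take RIGHT -> echo
i=1: L=delta R=delta -> agree -> delta
i=2: L=charlie, R=golf=BASE -> take LEFT -> charlie
i=3: L=hotel=BASE, R=charlie -> take RIGHT -> charlie
i=4: L=bravo, R=golf=BASE -> take LEFT -> bravo
i=5: L=alpha=BASE, R=delta -> take RIGHT -> delta
Index 2 -> charlie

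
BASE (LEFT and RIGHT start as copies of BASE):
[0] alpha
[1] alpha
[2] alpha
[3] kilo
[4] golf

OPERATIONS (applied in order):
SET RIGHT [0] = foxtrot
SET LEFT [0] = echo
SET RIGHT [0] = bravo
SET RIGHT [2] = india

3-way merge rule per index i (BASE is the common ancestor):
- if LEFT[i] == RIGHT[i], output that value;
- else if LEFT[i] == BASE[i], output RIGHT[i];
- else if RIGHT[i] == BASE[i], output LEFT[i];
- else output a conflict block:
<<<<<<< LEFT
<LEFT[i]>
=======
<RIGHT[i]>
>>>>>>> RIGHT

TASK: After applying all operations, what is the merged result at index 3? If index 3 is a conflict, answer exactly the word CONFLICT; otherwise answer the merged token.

Final LEFT:  [echo, alpha, alpha, kilo, golf]
Final RIGHT: [bravo, alpha, india, kilo, golf]
i=0: BASE=alpha L=echo R=bravo all differ -> CONFLICT
i=1: L=alpha R=alpha -> agree -> alpha
i=2: L=alpha=BASE, R=india -> take RIGHT -> india
i=3: L=kilo R=kilo -> agree -> kilo
i=4: L=golf R=golf -> agree -> golf
Index 3 -> kilo

Answer: kilo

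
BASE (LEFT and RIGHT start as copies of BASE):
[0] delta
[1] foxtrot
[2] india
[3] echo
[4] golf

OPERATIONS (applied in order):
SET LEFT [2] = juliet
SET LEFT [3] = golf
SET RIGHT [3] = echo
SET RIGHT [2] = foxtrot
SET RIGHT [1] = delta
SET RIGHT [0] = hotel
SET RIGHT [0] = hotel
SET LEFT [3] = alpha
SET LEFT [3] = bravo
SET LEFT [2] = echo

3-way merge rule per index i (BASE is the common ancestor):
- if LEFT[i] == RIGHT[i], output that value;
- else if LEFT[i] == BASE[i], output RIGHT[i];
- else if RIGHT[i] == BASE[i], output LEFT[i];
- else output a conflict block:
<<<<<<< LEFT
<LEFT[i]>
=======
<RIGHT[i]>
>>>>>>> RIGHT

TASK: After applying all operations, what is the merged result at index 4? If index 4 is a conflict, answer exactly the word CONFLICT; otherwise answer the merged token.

Final LEFT:  [delta, foxtrot, echo, bravo, golf]
Final RIGHT: [hotel, delta, foxtrot, echo, golf]
i=0: L=delta=BASE, R=hotel -> take RIGHT -> hotel
i=1: L=foxtrot=BASE, R=delta -> take RIGHT -> delta
i=2: BASE=india L=echo R=foxtrot all differ -> CONFLICT
i=3: L=bravo, R=echo=BASE -> take LEFT -> bravo
i=4: L=golf R=golf -> agree -> golf
Index 4 -> golf

Answer: golf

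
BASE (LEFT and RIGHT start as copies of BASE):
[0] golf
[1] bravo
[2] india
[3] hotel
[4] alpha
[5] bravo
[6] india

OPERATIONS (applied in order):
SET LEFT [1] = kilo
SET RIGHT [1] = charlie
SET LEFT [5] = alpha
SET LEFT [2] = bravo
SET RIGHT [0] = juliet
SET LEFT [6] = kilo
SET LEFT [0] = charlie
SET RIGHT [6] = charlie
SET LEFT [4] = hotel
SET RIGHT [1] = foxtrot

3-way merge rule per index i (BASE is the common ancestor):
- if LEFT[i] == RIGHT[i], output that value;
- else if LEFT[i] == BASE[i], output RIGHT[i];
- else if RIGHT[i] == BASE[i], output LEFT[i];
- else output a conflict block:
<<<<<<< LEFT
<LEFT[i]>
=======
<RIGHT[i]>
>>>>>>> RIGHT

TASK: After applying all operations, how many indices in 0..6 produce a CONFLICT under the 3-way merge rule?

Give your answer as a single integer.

Answer: 3

Derivation:
Final LEFT:  [charlie, kilo, bravo, hotel, hotel, alpha, kilo]
Final RIGHT: [juliet, foxtrot, india, hotel, alpha, bravo, charlie]
i=0: BASE=golf L=charlie R=juliet all differ -> CONFLICT
i=1: BASE=bravo L=kilo R=foxtrot all differ -> CONFLICT
i=2: L=bravo, R=india=BASE -> take LEFT -> bravo
i=3: L=hotel R=hotel -> agree -> hotel
i=4: L=hotel, R=alpha=BASE -> take LEFT -> hotel
i=5: L=alpha, R=bravo=BASE -> take LEFT -> alpha
i=6: BASE=india L=kilo R=charlie all differ -> CONFLICT
Conflict count: 3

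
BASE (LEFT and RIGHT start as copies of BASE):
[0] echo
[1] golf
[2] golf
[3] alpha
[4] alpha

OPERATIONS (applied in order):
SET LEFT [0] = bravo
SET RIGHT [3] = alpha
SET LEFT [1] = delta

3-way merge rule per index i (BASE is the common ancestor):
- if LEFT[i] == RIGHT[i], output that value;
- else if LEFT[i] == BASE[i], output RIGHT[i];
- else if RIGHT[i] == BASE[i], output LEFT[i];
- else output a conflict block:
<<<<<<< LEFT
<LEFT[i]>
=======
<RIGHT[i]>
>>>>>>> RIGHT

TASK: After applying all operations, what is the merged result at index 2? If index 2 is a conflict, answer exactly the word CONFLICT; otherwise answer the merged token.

Answer: golf

Derivation:
Final LEFT:  [bravo, delta, golf, alpha, alpha]
Final RIGHT: [echo, golf, golf, alpha, alpha]
i=0: L=bravo, R=echo=BASE -> take LEFT -> bravo
i=1: L=delta, R=golf=BASE -> take LEFT -> delta
i=2: L=golf R=golf -> agree -> golf
i=3: L=alpha R=alpha -> agree -> alpha
i=4: L=alpha R=alpha -> agree -> alpha
Index 2 -> golf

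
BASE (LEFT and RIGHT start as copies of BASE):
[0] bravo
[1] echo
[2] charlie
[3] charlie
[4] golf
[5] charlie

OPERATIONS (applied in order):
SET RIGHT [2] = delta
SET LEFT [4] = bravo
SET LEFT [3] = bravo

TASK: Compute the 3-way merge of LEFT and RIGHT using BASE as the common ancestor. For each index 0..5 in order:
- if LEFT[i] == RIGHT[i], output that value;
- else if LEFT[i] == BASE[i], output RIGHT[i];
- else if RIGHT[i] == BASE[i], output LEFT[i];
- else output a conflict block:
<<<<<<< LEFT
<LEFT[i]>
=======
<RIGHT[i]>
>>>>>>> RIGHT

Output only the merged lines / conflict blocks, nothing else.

Answer: bravo
echo
delta
bravo
bravo
charlie

Derivation:
Final LEFT:  [bravo, echo, charlie, bravo, bravo, charlie]
Final RIGHT: [bravo, echo, delta, charlie, golf, charlie]
i=0: L=bravo R=bravo -> agree -> bravo
i=1: L=echo R=echo -> agree -> echo
i=2: L=charlie=BASE, R=delta -> take RIGHT -> delta
i=3: L=bravo, R=charlie=BASE -> take LEFT -> bravo
i=4: L=bravo, R=golf=BASE -> take LEFT -> bravo
i=5: L=charlie R=charlie -> agree -> charlie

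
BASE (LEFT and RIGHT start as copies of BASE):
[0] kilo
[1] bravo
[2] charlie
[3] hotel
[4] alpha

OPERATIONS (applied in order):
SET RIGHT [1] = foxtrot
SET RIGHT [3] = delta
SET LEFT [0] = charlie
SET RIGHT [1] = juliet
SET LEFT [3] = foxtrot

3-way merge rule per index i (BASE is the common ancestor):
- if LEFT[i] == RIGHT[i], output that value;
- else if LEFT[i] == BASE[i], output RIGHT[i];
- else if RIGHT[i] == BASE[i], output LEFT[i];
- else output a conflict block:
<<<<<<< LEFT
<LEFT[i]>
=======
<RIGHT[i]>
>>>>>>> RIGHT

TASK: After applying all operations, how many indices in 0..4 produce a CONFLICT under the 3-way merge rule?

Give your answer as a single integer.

Answer: 1

Derivation:
Final LEFT:  [charlie, bravo, charlie, foxtrot, alpha]
Final RIGHT: [kilo, juliet, charlie, delta, alpha]
i=0: L=charlie, R=kilo=BASE -> take LEFT -> charlie
i=1: L=bravo=BASE, R=juliet -> take RIGHT -> juliet
i=2: L=charlie R=charlie -> agree -> charlie
i=3: BASE=hotel L=foxtrot R=delta all differ -> CONFLICT
i=4: L=alpha R=alpha -> agree -> alpha
Conflict count: 1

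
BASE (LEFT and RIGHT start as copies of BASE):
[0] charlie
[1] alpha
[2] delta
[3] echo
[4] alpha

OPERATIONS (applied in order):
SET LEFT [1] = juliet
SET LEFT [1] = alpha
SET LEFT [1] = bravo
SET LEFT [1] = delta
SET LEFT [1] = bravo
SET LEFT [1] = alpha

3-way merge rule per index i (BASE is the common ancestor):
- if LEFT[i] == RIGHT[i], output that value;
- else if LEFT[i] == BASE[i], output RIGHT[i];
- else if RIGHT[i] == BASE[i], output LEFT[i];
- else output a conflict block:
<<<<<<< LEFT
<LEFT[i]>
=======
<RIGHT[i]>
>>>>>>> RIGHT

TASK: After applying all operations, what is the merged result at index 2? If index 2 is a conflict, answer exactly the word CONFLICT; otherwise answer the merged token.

Final LEFT:  [charlie, alpha, delta, echo, alpha]
Final RIGHT: [charlie, alpha, delta, echo, alpha]
i=0: L=charlie R=charlie -> agree -> charlie
i=1: L=alpha R=alpha -> agree -> alpha
i=2: L=delta R=delta -> agree -> delta
i=3: L=echo R=echo -> agree -> echo
i=4: L=alpha R=alpha -> agree -> alpha
Index 2 -> delta

Answer: delta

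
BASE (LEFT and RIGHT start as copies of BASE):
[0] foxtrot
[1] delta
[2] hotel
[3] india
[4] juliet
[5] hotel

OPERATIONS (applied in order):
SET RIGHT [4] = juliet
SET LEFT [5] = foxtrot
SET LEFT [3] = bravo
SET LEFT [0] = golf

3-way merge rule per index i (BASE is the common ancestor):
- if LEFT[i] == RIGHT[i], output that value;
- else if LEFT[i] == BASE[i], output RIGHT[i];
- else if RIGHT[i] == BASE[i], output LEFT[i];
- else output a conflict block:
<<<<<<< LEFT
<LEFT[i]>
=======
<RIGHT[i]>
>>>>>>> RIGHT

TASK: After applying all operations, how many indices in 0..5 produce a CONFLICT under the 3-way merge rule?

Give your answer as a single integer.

Final LEFT:  [golf, delta, hotel, bravo, juliet, foxtrot]
Final RIGHT: [foxtrot, delta, hotel, india, juliet, hotel]
i=0: L=golf, R=foxtrot=BASE -> take LEFT -> golf
i=1: L=delta R=delta -> agree -> delta
i=2: L=hotel R=hotel -> agree -> hotel
i=3: L=bravo, R=india=BASE -> take LEFT -> bravo
i=4: L=juliet R=juliet -> agree -> juliet
i=5: L=foxtrot, R=hotel=BASE -> take LEFT -> foxtrot
Conflict count: 0

Answer: 0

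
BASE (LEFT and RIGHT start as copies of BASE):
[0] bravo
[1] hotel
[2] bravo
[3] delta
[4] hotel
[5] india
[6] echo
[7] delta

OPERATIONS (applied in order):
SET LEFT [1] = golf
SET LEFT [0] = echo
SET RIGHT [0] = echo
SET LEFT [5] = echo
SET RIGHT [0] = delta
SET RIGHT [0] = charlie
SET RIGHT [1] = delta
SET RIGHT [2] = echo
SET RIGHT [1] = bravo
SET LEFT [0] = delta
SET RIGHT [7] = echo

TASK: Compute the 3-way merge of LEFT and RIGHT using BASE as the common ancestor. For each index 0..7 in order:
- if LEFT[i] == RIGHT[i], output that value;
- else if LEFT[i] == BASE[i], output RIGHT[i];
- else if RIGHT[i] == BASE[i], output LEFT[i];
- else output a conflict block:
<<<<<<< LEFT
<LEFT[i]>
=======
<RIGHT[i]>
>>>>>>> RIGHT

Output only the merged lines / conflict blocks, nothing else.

Final LEFT:  [delta, golf, bravo, delta, hotel, echo, echo, delta]
Final RIGHT: [charlie, bravo, echo, delta, hotel, india, echo, echo]
i=0: BASE=bravo L=delta R=charlie all differ -> CONFLICT
i=1: BASE=hotel L=golf R=bravo all differ -> CONFLICT
i=2: L=bravo=BASE, R=echo -> take RIGHT -> echo
i=3: L=delta R=delta -> agree -> delta
i=4: L=hotel R=hotel -> agree -> hotel
i=5: L=echo, R=india=BASE -> take LEFT -> echo
i=6: L=echo R=echo -> agree -> echo
i=7: L=delta=BASE, R=echo -> take RIGHT -> echo

Answer: <<<<<<< LEFT
delta
=======
charlie
>>>>>>> RIGHT
<<<<<<< LEFT
golf
=======
bravo
>>>>>>> RIGHT
echo
delta
hotel
echo
echo
echo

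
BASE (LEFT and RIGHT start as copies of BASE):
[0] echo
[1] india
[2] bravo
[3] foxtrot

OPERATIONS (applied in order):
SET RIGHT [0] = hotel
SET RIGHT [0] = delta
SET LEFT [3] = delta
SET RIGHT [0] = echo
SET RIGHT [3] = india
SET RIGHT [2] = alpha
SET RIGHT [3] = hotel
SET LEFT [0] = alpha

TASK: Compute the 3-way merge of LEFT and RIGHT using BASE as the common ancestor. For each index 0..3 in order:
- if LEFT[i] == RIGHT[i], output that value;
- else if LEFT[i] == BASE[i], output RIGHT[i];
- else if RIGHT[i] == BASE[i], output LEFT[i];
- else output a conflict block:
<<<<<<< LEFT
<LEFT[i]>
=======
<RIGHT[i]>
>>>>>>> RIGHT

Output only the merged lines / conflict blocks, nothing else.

Answer: alpha
india
alpha
<<<<<<< LEFT
delta
=======
hotel
>>>>>>> RIGHT

Derivation:
Final LEFT:  [alpha, india, bravo, delta]
Final RIGHT: [echo, india, alpha, hotel]
i=0: L=alpha, R=echo=BASE -> take LEFT -> alpha
i=1: L=india R=india -> agree -> india
i=2: L=bravo=BASE, R=alpha -> take RIGHT -> alpha
i=3: BASE=foxtrot L=delta R=hotel all differ -> CONFLICT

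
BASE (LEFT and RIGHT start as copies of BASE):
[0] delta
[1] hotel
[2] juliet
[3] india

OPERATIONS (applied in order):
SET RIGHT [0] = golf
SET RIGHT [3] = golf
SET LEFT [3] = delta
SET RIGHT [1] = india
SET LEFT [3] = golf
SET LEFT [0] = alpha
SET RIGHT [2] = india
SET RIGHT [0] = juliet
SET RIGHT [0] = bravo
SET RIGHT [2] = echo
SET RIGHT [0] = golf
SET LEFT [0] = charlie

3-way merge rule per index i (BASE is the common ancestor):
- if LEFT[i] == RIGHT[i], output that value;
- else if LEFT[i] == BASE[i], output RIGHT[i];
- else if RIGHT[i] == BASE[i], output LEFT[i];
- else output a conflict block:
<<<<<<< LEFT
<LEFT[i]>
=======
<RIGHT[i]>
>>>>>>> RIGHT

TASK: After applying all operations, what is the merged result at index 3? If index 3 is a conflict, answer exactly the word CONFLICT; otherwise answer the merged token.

Final LEFT:  [charlie, hotel, juliet, golf]
Final RIGHT: [golf, india, echo, golf]
i=0: BASE=delta L=charlie R=golf all differ -> CONFLICT
i=1: L=hotel=BASE, R=india -> take RIGHT -> india
i=2: L=juliet=BASE, R=echo -> take RIGHT -> echo
i=3: L=golf R=golf -> agree -> golf
Index 3 -> golf

Answer: golf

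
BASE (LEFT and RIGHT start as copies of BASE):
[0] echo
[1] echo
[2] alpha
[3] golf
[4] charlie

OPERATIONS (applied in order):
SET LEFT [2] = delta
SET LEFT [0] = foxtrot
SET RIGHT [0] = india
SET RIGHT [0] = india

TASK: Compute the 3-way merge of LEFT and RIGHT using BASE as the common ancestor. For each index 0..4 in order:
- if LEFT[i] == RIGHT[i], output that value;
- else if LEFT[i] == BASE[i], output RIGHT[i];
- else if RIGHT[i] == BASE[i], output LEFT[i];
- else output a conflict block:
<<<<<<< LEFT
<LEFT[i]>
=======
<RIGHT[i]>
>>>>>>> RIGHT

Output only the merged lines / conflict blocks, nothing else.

Answer: <<<<<<< LEFT
foxtrot
=======
india
>>>>>>> RIGHT
echo
delta
golf
charlie

Derivation:
Final LEFT:  [foxtrot, echo, delta, golf, charlie]
Final RIGHT: [india, echo, alpha, golf, charlie]
i=0: BASE=echo L=foxtrot R=india all differ -> CONFLICT
i=1: L=echo R=echo -> agree -> echo
i=2: L=delta, R=alpha=BASE -> take LEFT -> delta
i=3: L=golf R=golf -> agree -> golf
i=4: L=charlie R=charlie -> agree -> charlie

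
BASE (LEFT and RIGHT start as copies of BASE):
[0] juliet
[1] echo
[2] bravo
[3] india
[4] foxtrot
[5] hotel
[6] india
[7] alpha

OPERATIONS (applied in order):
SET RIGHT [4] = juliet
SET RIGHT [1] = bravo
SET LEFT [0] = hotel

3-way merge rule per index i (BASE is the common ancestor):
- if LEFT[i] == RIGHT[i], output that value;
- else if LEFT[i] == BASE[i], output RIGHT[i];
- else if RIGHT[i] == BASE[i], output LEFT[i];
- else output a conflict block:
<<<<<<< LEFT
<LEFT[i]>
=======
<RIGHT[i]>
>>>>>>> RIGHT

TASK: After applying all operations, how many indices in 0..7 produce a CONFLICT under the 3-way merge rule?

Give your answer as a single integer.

Answer: 0

Derivation:
Final LEFT:  [hotel, echo, bravo, india, foxtrot, hotel, india, alpha]
Final RIGHT: [juliet, bravo, bravo, india, juliet, hotel, india, alpha]
i=0: L=hotel, R=juliet=BASE -> take LEFT -> hotel
i=1: L=echo=BASE, R=bravo -> take RIGHT -> bravo
i=2: L=bravo R=bravo -> agree -> bravo
i=3: L=india R=india -> agree -> india
i=4: L=foxtrot=BASE, R=juliet -> take RIGHT -> juliet
i=5: L=hotel R=hotel -> agree -> hotel
i=6: L=india R=india -> agree -> india
i=7: L=alpha R=alpha -> agree -> alpha
Conflict count: 0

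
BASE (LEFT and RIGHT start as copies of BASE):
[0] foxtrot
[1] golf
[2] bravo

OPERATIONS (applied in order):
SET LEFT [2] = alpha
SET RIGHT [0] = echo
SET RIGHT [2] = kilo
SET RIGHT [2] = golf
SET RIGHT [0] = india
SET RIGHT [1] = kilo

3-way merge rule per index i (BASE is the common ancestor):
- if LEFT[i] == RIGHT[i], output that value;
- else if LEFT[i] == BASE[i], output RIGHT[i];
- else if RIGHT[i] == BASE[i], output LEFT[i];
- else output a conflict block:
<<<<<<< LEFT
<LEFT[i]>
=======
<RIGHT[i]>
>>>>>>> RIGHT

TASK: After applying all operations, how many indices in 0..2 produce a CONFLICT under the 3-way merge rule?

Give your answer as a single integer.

Final LEFT:  [foxtrot, golf, alpha]
Final RIGHT: [india, kilo, golf]
i=0: L=foxtrot=BASE, R=india -> take RIGHT -> india
i=1: L=golf=BASE, R=kilo -> take RIGHT -> kilo
i=2: BASE=bravo L=alpha R=golf all differ -> CONFLICT
Conflict count: 1

Answer: 1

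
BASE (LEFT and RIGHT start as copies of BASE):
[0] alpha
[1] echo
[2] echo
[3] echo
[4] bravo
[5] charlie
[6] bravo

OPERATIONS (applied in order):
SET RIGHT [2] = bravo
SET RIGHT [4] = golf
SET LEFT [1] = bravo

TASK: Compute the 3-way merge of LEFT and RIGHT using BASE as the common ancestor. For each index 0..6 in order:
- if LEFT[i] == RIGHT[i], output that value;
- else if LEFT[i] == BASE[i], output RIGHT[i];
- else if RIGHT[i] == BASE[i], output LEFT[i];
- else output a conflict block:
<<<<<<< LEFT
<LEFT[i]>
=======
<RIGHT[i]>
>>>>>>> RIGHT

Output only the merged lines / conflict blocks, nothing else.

Answer: alpha
bravo
bravo
echo
golf
charlie
bravo

Derivation:
Final LEFT:  [alpha, bravo, echo, echo, bravo, charlie, bravo]
Final RIGHT: [alpha, echo, bravo, echo, golf, charlie, bravo]
i=0: L=alpha R=alpha -> agree -> alpha
i=1: L=bravo, R=echo=BASE -> take LEFT -> bravo
i=2: L=echo=BASE, R=bravo -> take RIGHT -> bravo
i=3: L=echo R=echo -> agree -> echo
i=4: L=bravo=BASE, R=golf -> take RIGHT -> golf
i=5: L=charlie R=charlie -> agree -> charlie
i=6: L=bravo R=bravo -> agree -> bravo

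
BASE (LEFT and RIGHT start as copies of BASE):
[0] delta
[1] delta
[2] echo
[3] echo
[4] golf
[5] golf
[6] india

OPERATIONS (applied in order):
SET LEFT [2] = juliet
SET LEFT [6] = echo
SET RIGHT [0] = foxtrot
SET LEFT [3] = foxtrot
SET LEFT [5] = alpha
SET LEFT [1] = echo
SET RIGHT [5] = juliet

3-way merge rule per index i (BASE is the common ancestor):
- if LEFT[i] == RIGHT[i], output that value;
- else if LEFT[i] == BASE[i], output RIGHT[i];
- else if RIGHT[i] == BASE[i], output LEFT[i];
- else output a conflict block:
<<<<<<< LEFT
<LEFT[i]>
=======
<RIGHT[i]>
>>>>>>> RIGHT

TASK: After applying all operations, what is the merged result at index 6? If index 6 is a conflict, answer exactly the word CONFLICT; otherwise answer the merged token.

Final LEFT:  [delta, echo, juliet, foxtrot, golf, alpha, echo]
Final RIGHT: [foxtrot, delta, echo, echo, golf, juliet, india]
i=0: L=delta=BASE, R=foxtrot -> take RIGHT -> foxtrot
i=1: L=echo, R=delta=BASE -> take LEFT -> echo
i=2: L=juliet, R=echo=BASE -> take LEFT -> juliet
i=3: L=foxtrot, R=echo=BASE -> take LEFT -> foxtrot
i=4: L=golf R=golf -> agree -> golf
i=5: BASE=golf L=alpha R=juliet all differ -> CONFLICT
i=6: L=echo, R=india=BASE -> take LEFT -> echo
Index 6 -> echo

Answer: echo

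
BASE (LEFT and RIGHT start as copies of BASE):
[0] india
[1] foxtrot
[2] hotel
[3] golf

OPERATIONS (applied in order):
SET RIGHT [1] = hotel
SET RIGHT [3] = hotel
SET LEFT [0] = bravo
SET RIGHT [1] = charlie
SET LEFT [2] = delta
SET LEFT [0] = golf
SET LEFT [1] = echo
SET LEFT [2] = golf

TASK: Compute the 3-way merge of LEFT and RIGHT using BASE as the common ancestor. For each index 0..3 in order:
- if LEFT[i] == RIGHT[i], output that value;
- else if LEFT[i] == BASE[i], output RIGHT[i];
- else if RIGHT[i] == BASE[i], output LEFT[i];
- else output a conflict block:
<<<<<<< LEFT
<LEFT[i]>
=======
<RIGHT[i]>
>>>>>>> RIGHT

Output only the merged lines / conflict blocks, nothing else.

Final LEFT:  [golf, echo, golf, golf]
Final RIGHT: [india, charlie, hotel, hotel]
i=0: L=golf, R=india=BASE -> take LEFT -> golf
i=1: BASE=foxtrot L=echo R=charlie all differ -> CONFLICT
i=2: L=golf, R=hotel=BASE -> take LEFT -> golf
i=3: L=golf=BASE, R=hotel -> take RIGHT -> hotel

Answer: golf
<<<<<<< LEFT
echo
=======
charlie
>>>>>>> RIGHT
golf
hotel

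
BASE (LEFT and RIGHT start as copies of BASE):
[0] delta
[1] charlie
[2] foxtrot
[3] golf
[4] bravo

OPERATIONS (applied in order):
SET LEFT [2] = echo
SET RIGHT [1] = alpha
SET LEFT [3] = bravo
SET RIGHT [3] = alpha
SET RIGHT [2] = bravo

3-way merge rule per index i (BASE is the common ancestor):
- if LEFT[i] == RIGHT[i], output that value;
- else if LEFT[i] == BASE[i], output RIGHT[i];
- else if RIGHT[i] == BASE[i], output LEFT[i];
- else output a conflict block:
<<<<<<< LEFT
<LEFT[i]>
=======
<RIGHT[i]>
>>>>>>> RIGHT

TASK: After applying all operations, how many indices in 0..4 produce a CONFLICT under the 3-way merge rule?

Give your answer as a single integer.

Final LEFT:  [delta, charlie, echo, bravo, bravo]
Final RIGHT: [delta, alpha, bravo, alpha, bravo]
i=0: L=delta R=delta -> agree -> delta
i=1: L=charlie=BASE, R=alpha -> take RIGHT -> alpha
i=2: BASE=foxtrot L=echo R=bravo all differ -> CONFLICT
i=3: BASE=golf L=bravo R=alpha all differ -> CONFLICT
i=4: L=bravo R=bravo -> agree -> bravo
Conflict count: 2

Answer: 2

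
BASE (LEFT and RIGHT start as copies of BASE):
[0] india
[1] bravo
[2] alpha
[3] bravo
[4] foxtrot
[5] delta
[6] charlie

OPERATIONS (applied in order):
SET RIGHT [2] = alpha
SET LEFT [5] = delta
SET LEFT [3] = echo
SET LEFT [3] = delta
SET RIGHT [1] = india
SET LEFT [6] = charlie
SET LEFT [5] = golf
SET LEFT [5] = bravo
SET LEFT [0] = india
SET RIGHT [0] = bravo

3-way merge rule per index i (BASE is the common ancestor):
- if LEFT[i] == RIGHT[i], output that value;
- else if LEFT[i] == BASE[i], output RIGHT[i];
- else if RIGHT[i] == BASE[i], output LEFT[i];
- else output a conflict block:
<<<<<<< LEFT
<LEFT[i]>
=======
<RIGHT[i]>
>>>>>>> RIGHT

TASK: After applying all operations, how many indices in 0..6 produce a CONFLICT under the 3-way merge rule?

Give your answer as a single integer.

Final LEFT:  [india, bravo, alpha, delta, foxtrot, bravo, charlie]
Final RIGHT: [bravo, india, alpha, bravo, foxtrot, delta, charlie]
i=0: L=india=BASE, R=bravo -> take RIGHT -> bravo
i=1: L=bravo=BASE, R=india -> take RIGHT -> india
i=2: L=alpha R=alpha -> agree -> alpha
i=3: L=delta, R=bravo=BASE -> take LEFT -> delta
i=4: L=foxtrot R=foxtrot -> agree -> foxtrot
i=5: L=bravo, R=delta=BASE -> take LEFT -> bravo
i=6: L=charlie R=charlie -> agree -> charlie
Conflict count: 0

Answer: 0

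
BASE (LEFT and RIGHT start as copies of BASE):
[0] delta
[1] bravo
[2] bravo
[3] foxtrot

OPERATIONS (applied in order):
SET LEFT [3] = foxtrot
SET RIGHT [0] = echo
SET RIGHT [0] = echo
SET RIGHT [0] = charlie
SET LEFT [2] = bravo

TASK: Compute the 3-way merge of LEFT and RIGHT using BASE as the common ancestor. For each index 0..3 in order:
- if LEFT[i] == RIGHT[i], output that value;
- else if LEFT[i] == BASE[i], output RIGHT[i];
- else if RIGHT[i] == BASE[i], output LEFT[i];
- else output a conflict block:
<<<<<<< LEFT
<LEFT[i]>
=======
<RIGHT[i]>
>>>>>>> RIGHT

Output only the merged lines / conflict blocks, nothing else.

Answer: charlie
bravo
bravo
foxtrot

Derivation:
Final LEFT:  [delta, bravo, bravo, foxtrot]
Final RIGHT: [charlie, bravo, bravo, foxtrot]
i=0: L=delta=BASE, R=charlie -> take RIGHT -> charlie
i=1: L=bravo R=bravo -> agree -> bravo
i=2: L=bravo R=bravo -> agree -> bravo
i=3: L=foxtrot R=foxtrot -> agree -> foxtrot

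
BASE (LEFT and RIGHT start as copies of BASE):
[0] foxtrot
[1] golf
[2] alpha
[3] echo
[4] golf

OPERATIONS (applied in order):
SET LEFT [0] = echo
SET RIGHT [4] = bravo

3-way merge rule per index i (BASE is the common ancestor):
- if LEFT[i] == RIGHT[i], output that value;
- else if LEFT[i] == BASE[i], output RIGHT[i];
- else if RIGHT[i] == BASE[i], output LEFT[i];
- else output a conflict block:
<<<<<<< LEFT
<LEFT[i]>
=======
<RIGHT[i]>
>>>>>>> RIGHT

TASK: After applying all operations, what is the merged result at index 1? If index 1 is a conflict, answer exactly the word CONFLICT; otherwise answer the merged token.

Answer: golf

Derivation:
Final LEFT:  [echo, golf, alpha, echo, golf]
Final RIGHT: [foxtrot, golf, alpha, echo, bravo]
i=0: L=echo, R=foxtrot=BASE -> take LEFT -> echo
i=1: L=golf R=golf -> agree -> golf
i=2: L=alpha R=alpha -> agree -> alpha
i=3: L=echo R=echo -> agree -> echo
i=4: L=golf=BASE, R=bravo -> take RIGHT -> bravo
Index 1 -> golf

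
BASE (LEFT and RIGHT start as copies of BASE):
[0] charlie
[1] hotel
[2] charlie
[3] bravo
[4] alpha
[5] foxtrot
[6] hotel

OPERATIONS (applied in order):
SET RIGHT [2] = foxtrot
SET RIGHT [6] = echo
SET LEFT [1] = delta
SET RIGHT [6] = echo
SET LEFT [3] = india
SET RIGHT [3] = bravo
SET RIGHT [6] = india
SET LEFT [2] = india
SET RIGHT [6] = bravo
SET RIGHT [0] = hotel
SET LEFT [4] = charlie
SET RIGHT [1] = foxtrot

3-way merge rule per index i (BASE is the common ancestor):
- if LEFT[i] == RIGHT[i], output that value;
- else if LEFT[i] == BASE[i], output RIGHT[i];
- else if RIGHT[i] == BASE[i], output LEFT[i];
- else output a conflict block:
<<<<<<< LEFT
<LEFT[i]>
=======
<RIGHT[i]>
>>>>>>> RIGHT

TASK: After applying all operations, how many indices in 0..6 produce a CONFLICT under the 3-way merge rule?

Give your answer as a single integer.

Final LEFT:  [charlie, delta, india, india, charlie, foxtrot, hotel]
Final RIGHT: [hotel, foxtrot, foxtrot, bravo, alpha, foxtrot, bravo]
i=0: L=charlie=BASE, R=hotel -> take RIGHT -> hotel
i=1: BASE=hotel L=delta R=foxtrot all differ -> CONFLICT
i=2: BASE=charlie L=india R=foxtrot all differ -> CONFLICT
i=3: L=india, R=bravo=BASE -> take LEFT -> india
i=4: L=charlie, R=alpha=BASE -> take LEFT -> charlie
i=5: L=foxtrot R=foxtrot -> agree -> foxtrot
i=6: L=hotel=BASE, R=bravo -> take RIGHT -> bravo
Conflict count: 2

Answer: 2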